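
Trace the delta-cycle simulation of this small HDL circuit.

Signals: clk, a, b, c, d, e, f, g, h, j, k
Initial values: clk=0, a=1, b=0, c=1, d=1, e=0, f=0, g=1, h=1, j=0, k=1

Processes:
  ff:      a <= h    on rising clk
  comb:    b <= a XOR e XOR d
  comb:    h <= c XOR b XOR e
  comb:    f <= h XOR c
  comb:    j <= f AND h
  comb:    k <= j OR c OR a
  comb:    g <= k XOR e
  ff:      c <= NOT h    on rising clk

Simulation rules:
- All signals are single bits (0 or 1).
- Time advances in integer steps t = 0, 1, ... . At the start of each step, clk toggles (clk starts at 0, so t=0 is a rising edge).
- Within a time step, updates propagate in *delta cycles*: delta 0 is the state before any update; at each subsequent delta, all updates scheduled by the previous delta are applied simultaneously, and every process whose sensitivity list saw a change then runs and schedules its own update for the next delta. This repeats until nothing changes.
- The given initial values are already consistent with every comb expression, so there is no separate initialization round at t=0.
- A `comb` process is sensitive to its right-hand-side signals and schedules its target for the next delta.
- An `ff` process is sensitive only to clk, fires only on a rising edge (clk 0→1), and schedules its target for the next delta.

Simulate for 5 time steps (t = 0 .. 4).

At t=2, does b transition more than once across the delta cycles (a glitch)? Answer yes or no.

no

[bits: d,e,f,b,k,j,c,clk,h,a,g]
t=0: Δ0=10001010111 Δ1=10001011111 Δ2=10001001111 Δ3=10101001011 Δ4=10001001011 | 4Δ
t=1: Δ0=10001001011 Δ1=10001000011 | 1Δ
t=2: Δ0=10001000011 Δ1=10001001011 Δ2=10001011001 Δ3=10111011101 Δ4=10011111001 Δ5=10111011001 | 5Δ
t=3: Δ0=10111011001 Δ1=10111010001 | 1Δ
t=4: Δ0=10111010001 Δ1=10111011001 | 1Δ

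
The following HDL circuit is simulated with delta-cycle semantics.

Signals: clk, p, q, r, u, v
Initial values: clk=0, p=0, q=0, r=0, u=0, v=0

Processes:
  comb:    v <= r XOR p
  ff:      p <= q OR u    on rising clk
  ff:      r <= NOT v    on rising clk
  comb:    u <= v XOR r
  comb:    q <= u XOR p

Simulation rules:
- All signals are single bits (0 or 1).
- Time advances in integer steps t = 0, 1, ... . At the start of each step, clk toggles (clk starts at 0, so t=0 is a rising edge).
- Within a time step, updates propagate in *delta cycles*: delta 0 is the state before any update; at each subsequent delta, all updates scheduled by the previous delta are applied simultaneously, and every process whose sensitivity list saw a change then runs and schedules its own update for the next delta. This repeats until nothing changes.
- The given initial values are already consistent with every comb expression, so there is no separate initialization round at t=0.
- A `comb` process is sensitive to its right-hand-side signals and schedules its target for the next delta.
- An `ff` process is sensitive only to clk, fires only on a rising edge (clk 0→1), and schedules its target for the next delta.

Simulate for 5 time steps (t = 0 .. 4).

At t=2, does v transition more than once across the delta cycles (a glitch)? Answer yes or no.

no

t0.Δ0 v=0 r=0 q=0 u=0 p=0 clk=0
t0.Δ1 v=0 r=0 q=0 u=0 p=0 clk=1
t0.Δ2 v=0 r=1 q=0 u=0 p=0 clk=1
t0.Δ3 v=1 r=1 q=0 u=1 p=0 clk=1
t0.Δ4 v=1 r=1 q=1 u=0 p=0 clk=1
t0.Δ5 v=1 r=1 q=0 u=0 p=0 clk=1
t1.Δ0 v=1 r=1 q=0 u=0 p=0 clk=1
t1.Δ1 v=1 r=1 q=0 u=0 p=0 clk=0
t2.Δ0 v=1 r=1 q=0 u=0 p=0 clk=0
t2.Δ1 v=1 r=1 q=0 u=0 p=0 clk=1
t2.Δ2 v=1 r=0 q=0 u=0 p=0 clk=1
t2.Δ3 v=0 r=0 q=0 u=1 p=0 clk=1
t2.Δ4 v=0 r=0 q=1 u=0 p=0 clk=1
t2.Δ5 v=0 r=0 q=0 u=0 p=0 clk=1
t3.Δ0 v=0 r=0 q=0 u=0 p=0 clk=1
t3.Δ1 v=0 r=0 q=0 u=0 p=0 clk=0
t4.Δ0 v=0 r=0 q=0 u=0 p=0 clk=0
t4.Δ1 v=0 r=0 q=0 u=0 p=0 clk=1
t4.Δ2 v=0 r=1 q=0 u=0 p=0 clk=1
t4.Δ3 v=1 r=1 q=0 u=1 p=0 clk=1
t4.Δ4 v=1 r=1 q=1 u=0 p=0 clk=1
t4.Δ5 v=1 r=1 q=0 u=0 p=0 clk=1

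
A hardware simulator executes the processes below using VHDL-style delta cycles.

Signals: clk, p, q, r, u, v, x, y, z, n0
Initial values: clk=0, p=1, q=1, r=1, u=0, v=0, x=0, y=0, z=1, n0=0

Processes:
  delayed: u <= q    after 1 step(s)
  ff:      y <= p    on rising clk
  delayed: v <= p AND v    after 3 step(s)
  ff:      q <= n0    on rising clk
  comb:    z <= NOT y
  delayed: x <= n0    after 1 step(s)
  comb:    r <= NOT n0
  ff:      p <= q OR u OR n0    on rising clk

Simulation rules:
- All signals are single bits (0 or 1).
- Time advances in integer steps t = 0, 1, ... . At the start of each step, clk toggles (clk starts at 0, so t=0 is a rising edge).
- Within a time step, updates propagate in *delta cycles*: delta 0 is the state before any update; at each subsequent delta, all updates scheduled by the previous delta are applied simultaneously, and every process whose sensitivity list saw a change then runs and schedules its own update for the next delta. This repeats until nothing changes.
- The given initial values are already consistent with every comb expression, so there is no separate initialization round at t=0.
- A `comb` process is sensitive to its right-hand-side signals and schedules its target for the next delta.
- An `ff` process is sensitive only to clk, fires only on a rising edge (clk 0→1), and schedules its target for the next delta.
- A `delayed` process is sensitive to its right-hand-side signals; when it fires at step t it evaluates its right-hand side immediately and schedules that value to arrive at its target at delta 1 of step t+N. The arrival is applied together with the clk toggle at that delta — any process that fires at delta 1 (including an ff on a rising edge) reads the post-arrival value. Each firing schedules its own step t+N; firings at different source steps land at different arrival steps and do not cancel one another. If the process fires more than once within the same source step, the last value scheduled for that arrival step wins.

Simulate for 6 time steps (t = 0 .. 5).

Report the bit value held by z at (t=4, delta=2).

t=0 Δ0: p=1 u=0 v=0 clk=0 n0=0 x=0 r=1 q=1 y=0 z=1
  Δ1: clk:0→1
  Δ2: q:1→0, y:0→1
  Δ3: z:1→0
  (3Δ to stable)
t=1 Δ0: p=1 u=0 v=0 clk=1 n0=0 x=0 r=1 q=0 y=1 z=0
  Δ1: clk:1→0
  (1Δ to stable)
t=2 Δ0: p=1 u=0 v=0 clk=0 n0=0 x=0 r=1 q=0 y=1 z=0
  Δ1: clk:0→1
  Δ2: p:1→0
  (2Δ to stable)
t=3 Δ0: p=0 u=0 v=0 clk=1 n0=0 x=0 r=1 q=0 y=1 z=0
  Δ1: clk:1→0
  (1Δ to stable)
t=4 Δ0: p=0 u=0 v=0 clk=0 n0=0 x=0 r=1 q=0 y=1 z=0
  Δ1: clk:0→1
  Δ2: y:1→0
  Δ3: z:0→1
  (3Δ to stable)
t=5 Δ0: p=0 u=0 v=0 clk=1 n0=0 x=0 r=1 q=0 y=0 z=1
  Δ1: clk:1→0
  (1Δ to stable)

0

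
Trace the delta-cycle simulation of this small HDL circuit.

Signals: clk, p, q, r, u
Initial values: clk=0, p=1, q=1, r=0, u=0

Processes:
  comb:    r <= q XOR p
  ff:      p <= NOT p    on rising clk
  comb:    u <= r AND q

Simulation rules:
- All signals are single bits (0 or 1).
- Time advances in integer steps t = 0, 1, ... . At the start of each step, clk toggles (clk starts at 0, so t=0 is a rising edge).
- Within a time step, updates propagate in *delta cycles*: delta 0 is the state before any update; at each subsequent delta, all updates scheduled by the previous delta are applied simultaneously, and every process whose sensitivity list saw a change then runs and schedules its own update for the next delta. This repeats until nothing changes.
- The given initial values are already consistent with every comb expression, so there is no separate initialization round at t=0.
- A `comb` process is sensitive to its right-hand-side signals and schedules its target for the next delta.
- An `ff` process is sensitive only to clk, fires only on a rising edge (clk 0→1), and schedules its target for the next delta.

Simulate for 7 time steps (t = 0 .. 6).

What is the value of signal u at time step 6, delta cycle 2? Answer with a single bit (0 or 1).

t=0 Δ0: q=1 clk=0 u=0 p=1 r=0
  Δ1: clk:0→1
  Δ2: p:1→0
  Δ3: r:0→1
  Δ4: u:0→1
  (4Δ to stable)
t=1 Δ0: q=1 clk=1 u=1 p=0 r=1
  Δ1: clk:1→0
  (1Δ to stable)
t=2 Δ0: q=1 clk=0 u=1 p=0 r=1
  Δ1: clk:0→1
  Δ2: p:0→1
  Δ3: r:1→0
  Δ4: u:1→0
  (4Δ to stable)
t=3 Δ0: q=1 clk=1 u=0 p=1 r=0
  Δ1: clk:1→0
  (1Δ to stable)
t=4 Δ0: q=1 clk=0 u=0 p=1 r=0
  Δ1: clk:0→1
  Δ2: p:1→0
  Δ3: r:0→1
  Δ4: u:0→1
  (4Δ to stable)
t=5 Δ0: q=1 clk=1 u=1 p=0 r=1
  Δ1: clk:1→0
  (1Δ to stable)
t=6 Δ0: q=1 clk=0 u=1 p=0 r=1
  Δ1: clk:0→1
  Δ2: p:0→1
  Δ3: r:1→0
  Δ4: u:1→0
  (4Δ to stable)

1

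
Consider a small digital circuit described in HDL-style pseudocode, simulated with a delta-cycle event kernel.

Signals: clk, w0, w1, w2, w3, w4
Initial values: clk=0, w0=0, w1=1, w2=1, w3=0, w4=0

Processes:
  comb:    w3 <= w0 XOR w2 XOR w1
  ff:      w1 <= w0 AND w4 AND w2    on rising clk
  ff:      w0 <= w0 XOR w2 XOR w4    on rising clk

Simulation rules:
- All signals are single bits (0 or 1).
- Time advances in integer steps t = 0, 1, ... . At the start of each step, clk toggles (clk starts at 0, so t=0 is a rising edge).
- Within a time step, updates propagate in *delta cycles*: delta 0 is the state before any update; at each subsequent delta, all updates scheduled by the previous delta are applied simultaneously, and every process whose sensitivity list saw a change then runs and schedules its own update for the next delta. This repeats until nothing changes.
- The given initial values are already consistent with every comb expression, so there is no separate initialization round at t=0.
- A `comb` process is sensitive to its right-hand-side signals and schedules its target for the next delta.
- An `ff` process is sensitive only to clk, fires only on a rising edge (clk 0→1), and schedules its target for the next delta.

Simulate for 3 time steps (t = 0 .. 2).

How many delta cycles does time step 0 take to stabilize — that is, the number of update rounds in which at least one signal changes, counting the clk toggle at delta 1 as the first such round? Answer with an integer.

2

t0.Δ0 clk=0 w2=1 w3=0 w1=1 w0=0 w4=0
t0.Δ1 clk=1 w2=1 w3=0 w1=1 w0=0 w4=0
t0.Δ2 clk=1 w2=1 w3=0 w1=0 w0=1 w4=0
t1.Δ0 clk=1 w2=1 w3=0 w1=0 w0=1 w4=0
t1.Δ1 clk=0 w2=1 w3=0 w1=0 w0=1 w4=0
t2.Δ0 clk=0 w2=1 w3=0 w1=0 w0=1 w4=0
t2.Δ1 clk=1 w2=1 w3=0 w1=0 w0=1 w4=0
t2.Δ2 clk=1 w2=1 w3=0 w1=0 w0=0 w4=0
t2.Δ3 clk=1 w2=1 w3=1 w1=0 w0=0 w4=0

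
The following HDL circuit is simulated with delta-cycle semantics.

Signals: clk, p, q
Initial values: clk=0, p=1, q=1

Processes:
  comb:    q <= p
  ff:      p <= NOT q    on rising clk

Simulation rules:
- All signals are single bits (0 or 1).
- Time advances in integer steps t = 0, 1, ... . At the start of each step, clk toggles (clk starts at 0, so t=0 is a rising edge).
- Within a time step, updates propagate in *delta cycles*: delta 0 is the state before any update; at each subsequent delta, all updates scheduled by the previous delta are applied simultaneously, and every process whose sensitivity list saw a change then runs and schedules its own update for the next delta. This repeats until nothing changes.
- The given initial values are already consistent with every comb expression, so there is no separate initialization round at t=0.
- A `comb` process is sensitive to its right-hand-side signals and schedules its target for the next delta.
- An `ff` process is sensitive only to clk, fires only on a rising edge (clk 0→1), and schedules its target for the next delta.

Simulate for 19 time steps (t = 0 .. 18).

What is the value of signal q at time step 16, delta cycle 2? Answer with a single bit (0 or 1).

t=0 Δ0: clk=0 q=1 p=1
  Δ1: clk:0→1
  Δ2: p:1→0
  Δ3: q:1→0
  (3Δ to stable)
t=1 Δ0: clk=1 q=0 p=0
  Δ1: clk:1→0
  (1Δ to stable)
t=2 Δ0: clk=0 q=0 p=0
  Δ1: clk:0→1
  Δ2: p:0→1
  Δ3: q:0→1
  (3Δ to stable)
t=3 Δ0: clk=1 q=1 p=1
  Δ1: clk:1→0
  (1Δ to stable)
t=4 Δ0: clk=0 q=1 p=1
  Δ1: clk:0→1
  Δ2: p:1→0
  Δ3: q:1→0
  (3Δ to stable)
t=5 Δ0: clk=1 q=0 p=0
  Δ1: clk:1→0
  (1Δ to stable)
t=6 Δ0: clk=0 q=0 p=0
  Δ1: clk:0→1
  Δ2: p:0→1
  Δ3: q:0→1
  (3Δ to stable)
t=7 Δ0: clk=1 q=1 p=1
  Δ1: clk:1→0
  (1Δ to stable)
t=8 Δ0: clk=0 q=1 p=1
  Δ1: clk:0→1
  Δ2: p:1→0
  Δ3: q:1→0
  (3Δ to stable)
t=9 Δ0: clk=1 q=0 p=0
  Δ1: clk:1→0
  (1Δ to stable)
t=10 Δ0: clk=0 q=0 p=0
  Δ1: clk:0→1
  Δ2: p:0→1
  Δ3: q:0→1
  (3Δ to stable)
t=11 Δ0: clk=1 q=1 p=1
  Δ1: clk:1→0
  (1Δ to stable)
t=12 Δ0: clk=0 q=1 p=1
  Δ1: clk:0→1
  Δ2: p:1→0
  Δ3: q:1→0
  (3Δ to stable)
t=13 Δ0: clk=1 q=0 p=0
  Δ1: clk:1→0
  (1Δ to stable)
t=14 Δ0: clk=0 q=0 p=0
  Δ1: clk:0→1
  Δ2: p:0→1
  Δ3: q:0→1
  (3Δ to stable)
t=15 Δ0: clk=1 q=1 p=1
  Δ1: clk:1→0
  (1Δ to stable)
t=16 Δ0: clk=0 q=1 p=1
  Δ1: clk:0→1
  Δ2: p:1→0
  Δ3: q:1→0
  (3Δ to stable)
t=17 Δ0: clk=1 q=0 p=0
  Δ1: clk:1→0
  (1Δ to stable)
t=18 Δ0: clk=0 q=0 p=0
  Δ1: clk:0→1
  Δ2: p:0→1
  Δ3: q:0→1
  (3Δ to stable)

1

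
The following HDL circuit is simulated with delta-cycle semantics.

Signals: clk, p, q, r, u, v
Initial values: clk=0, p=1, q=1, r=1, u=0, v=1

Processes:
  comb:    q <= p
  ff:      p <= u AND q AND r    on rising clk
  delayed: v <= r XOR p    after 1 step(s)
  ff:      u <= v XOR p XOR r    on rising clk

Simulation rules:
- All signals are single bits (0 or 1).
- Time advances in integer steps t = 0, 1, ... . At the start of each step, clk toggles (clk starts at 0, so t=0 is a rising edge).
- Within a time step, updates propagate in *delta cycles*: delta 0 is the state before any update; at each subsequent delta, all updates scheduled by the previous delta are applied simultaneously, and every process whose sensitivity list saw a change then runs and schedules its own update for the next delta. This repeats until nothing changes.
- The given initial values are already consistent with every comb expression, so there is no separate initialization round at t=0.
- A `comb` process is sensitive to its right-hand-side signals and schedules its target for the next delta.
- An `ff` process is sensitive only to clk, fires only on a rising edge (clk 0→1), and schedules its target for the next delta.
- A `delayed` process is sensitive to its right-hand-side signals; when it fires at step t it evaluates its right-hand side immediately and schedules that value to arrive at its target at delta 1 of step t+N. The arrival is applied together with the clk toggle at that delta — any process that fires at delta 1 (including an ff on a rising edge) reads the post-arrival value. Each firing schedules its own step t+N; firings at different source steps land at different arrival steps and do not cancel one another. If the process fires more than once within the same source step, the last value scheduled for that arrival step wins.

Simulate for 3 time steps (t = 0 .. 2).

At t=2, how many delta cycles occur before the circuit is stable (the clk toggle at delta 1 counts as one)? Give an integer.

t0.Δ0 u=0 v=1 q=1 r=1 p=1 clk=0
t0.Δ1 u=0 v=1 q=1 r=1 p=1 clk=1
t0.Δ2 u=1 v=1 q=1 r=1 p=0 clk=1
t0.Δ3 u=1 v=1 q=0 r=1 p=0 clk=1
t1.Δ0 u=1 v=1 q=0 r=1 p=0 clk=1
t1.Δ1 u=1 v=1 q=0 r=1 p=0 clk=0
t2.Δ0 u=1 v=1 q=0 r=1 p=0 clk=0
t2.Δ1 u=1 v=1 q=0 r=1 p=0 clk=1
t2.Δ2 u=0 v=1 q=0 r=1 p=0 clk=1

2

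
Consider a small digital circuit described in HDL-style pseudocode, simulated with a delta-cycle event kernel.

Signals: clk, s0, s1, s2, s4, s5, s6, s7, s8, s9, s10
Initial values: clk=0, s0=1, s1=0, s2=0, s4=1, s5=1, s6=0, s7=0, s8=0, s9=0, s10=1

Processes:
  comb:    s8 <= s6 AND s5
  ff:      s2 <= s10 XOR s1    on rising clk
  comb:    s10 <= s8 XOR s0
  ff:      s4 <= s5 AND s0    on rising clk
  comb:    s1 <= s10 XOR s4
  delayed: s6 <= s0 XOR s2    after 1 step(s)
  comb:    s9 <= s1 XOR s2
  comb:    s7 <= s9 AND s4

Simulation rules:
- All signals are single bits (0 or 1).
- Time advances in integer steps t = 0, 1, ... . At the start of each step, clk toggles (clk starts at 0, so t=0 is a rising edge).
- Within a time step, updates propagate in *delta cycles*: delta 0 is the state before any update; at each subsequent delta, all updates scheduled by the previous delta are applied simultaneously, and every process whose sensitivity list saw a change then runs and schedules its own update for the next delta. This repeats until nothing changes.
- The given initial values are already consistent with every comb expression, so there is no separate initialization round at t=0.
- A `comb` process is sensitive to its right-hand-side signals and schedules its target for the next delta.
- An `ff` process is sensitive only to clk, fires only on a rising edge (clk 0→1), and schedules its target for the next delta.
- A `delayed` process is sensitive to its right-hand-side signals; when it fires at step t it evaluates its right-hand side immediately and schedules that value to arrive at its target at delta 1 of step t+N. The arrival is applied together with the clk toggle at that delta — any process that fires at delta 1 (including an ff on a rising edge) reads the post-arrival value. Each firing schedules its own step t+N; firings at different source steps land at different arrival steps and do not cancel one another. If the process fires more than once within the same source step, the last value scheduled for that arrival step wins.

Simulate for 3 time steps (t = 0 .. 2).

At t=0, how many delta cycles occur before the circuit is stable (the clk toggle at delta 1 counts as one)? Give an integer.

t0.Δ0 s6=0 s1=0 s4=1 s9=0 s5=1 s8=0 clk=0 s7=0 s2=0 s10=1 s0=1
t0.Δ1 s6=0 s1=0 s4=1 s9=0 s5=1 s8=0 clk=1 s7=0 s2=0 s10=1 s0=1
t0.Δ2 s6=0 s1=0 s4=1 s9=0 s5=1 s8=0 clk=1 s7=0 s2=1 s10=1 s0=1
t0.Δ3 s6=0 s1=0 s4=1 s9=1 s5=1 s8=0 clk=1 s7=0 s2=1 s10=1 s0=1
t0.Δ4 s6=0 s1=0 s4=1 s9=1 s5=1 s8=0 clk=1 s7=1 s2=1 s10=1 s0=1
t1.Δ0 s6=0 s1=0 s4=1 s9=1 s5=1 s8=0 clk=1 s7=1 s2=1 s10=1 s0=1
t1.Δ1 s6=0 s1=0 s4=1 s9=1 s5=1 s8=0 clk=0 s7=1 s2=1 s10=1 s0=1
t2.Δ0 s6=0 s1=0 s4=1 s9=1 s5=1 s8=0 clk=0 s7=1 s2=1 s10=1 s0=1
t2.Δ1 s6=0 s1=0 s4=1 s9=1 s5=1 s8=0 clk=1 s7=1 s2=1 s10=1 s0=1

4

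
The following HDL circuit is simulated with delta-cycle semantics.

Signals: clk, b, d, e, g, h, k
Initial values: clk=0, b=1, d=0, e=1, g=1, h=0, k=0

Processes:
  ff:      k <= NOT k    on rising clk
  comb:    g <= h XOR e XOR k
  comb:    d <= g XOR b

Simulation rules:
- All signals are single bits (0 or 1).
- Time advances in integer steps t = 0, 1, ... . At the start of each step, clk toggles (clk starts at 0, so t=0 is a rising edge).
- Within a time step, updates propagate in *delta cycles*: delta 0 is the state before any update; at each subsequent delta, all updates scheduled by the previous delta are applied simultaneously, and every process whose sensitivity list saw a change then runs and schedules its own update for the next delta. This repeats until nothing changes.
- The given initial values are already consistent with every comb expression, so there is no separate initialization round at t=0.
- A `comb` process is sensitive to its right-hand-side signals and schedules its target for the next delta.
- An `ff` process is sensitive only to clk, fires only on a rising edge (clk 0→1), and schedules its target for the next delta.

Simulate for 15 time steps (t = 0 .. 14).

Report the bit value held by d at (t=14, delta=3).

[bits: clk,g,b,d,e,h,k]
t=0: Δ0=0110100 Δ1=1110100 Δ2=1110101 Δ3=1010101 Δ4=1011101 | 4Δ
t=1: Δ0=1011101 Δ1=0011101 | 1Δ
t=2: Δ0=0011101 Δ1=1011101 Δ2=1011100 Δ3=1111100 Δ4=1110100 | 4Δ
t=3: Δ0=1110100 Δ1=0110100 | 1Δ
t=4: Δ0=0110100 Δ1=1110100 Δ2=1110101 Δ3=1010101 Δ4=1011101 | 4Δ
t=5: Δ0=1011101 Δ1=0011101 | 1Δ
t=6: Δ0=0011101 Δ1=1011101 Δ2=1011100 Δ3=1111100 Δ4=1110100 | 4Δ
t=7: Δ0=1110100 Δ1=0110100 | 1Δ
t=8: Δ0=0110100 Δ1=1110100 Δ2=1110101 Δ3=1010101 Δ4=1011101 | 4Δ
t=9: Δ0=1011101 Δ1=0011101 | 1Δ
t=10: Δ0=0011101 Δ1=1011101 Δ2=1011100 Δ3=1111100 Δ4=1110100 | 4Δ
t=11: Δ0=1110100 Δ1=0110100 | 1Δ
t=12: Δ0=0110100 Δ1=1110100 Δ2=1110101 Δ3=1010101 Δ4=1011101 | 4Δ
t=13: Δ0=1011101 Δ1=0011101 | 1Δ
t=14: Δ0=0011101 Δ1=1011101 Δ2=1011100 Δ3=1111100 Δ4=1110100 | 4Δ

1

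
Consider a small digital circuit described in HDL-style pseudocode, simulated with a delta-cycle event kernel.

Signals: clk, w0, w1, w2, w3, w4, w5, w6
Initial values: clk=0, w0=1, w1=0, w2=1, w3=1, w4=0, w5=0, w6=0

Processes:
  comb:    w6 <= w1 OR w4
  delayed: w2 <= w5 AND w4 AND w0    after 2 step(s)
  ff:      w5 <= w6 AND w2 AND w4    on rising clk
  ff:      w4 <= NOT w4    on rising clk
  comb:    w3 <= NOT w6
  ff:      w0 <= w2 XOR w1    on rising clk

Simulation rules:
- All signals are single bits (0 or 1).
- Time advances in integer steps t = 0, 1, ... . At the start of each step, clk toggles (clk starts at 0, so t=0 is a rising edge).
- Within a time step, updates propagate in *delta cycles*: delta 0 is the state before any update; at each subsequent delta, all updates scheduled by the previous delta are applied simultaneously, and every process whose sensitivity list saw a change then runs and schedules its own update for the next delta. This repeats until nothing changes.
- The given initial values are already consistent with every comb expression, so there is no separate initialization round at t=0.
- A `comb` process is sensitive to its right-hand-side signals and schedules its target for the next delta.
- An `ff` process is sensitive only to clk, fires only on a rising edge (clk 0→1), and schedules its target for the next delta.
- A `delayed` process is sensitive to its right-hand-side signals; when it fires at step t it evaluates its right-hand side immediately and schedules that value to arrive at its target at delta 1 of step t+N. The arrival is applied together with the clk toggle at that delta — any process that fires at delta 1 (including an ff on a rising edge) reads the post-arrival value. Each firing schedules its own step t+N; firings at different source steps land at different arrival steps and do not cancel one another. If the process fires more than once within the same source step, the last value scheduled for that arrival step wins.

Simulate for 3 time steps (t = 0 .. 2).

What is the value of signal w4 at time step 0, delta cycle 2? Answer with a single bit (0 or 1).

1

t0.Δ0 w4=0 w2=1 w1=0 w6=0 w0=1 clk=0 w5=0 w3=1
t0.Δ1 w4=0 w2=1 w1=0 w6=0 w0=1 clk=1 w5=0 w3=1
t0.Δ2 w4=1 w2=1 w1=0 w6=0 w0=1 clk=1 w5=0 w3=1
t0.Δ3 w4=1 w2=1 w1=0 w6=1 w0=1 clk=1 w5=0 w3=1
t0.Δ4 w4=1 w2=1 w1=0 w6=1 w0=1 clk=1 w5=0 w3=0
t1.Δ0 w4=1 w2=1 w1=0 w6=1 w0=1 clk=1 w5=0 w3=0
t1.Δ1 w4=1 w2=1 w1=0 w6=1 w0=1 clk=0 w5=0 w3=0
t2.Δ0 w4=1 w2=1 w1=0 w6=1 w0=1 clk=0 w5=0 w3=0
t2.Δ1 w4=1 w2=0 w1=0 w6=1 w0=1 clk=1 w5=0 w3=0
t2.Δ2 w4=0 w2=0 w1=0 w6=1 w0=0 clk=1 w5=0 w3=0
t2.Δ3 w4=0 w2=0 w1=0 w6=0 w0=0 clk=1 w5=0 w3=0
t2.Δ4 w4=0 w2=0 w1=0 w6=0 w0=0 clk=1 w5=0 w3=1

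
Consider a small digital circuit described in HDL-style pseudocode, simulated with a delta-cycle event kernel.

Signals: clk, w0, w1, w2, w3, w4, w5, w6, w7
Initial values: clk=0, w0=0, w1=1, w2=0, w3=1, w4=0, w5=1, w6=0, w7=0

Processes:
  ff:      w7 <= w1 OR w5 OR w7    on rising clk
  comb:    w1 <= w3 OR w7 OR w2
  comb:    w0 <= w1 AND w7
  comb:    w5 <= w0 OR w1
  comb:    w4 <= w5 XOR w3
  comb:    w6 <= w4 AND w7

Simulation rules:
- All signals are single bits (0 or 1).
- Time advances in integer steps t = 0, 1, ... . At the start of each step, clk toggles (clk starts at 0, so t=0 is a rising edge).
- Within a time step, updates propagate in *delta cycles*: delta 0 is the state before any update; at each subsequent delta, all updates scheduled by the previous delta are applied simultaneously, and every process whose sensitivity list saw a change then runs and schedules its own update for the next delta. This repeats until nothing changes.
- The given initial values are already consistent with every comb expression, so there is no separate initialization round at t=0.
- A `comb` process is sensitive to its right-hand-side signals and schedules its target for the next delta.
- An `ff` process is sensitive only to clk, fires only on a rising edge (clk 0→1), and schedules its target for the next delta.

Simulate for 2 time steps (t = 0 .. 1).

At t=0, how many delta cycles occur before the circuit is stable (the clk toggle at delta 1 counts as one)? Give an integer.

t=0 Δ0: w5=1 w1=1 w2=0 clk=0 w0=0 w3=1 w4=0 w7=0 w6=0
  Δ1: clk:0→1
  Δ2: w7:0→1
  Δ3: w0:0→1
  (3Δ to stable)
t=1 Δ0: w5=1 w1=1 w2=0 clk=1 w0=1 w3=1 w4=0 w7=1 w6=0
  Δ1: clk:1→0
  (1Δ to stable)

3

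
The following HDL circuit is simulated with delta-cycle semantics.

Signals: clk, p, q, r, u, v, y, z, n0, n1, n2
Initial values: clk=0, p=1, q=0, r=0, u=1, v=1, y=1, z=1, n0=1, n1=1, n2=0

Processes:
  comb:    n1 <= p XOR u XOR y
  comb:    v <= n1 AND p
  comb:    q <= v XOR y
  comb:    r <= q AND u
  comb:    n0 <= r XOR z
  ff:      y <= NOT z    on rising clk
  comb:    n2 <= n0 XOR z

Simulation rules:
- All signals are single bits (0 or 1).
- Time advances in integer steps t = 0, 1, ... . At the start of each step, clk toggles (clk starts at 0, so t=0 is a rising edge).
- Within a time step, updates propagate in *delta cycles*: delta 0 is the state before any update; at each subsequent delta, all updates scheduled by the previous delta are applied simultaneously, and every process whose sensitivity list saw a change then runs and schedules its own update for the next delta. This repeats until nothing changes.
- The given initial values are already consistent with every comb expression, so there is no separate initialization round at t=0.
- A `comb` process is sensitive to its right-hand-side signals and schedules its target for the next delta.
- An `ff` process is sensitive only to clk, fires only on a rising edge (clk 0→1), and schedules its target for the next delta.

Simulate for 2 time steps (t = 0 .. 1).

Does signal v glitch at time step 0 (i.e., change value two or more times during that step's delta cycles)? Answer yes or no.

[bits: r,y,n2,z,p,clk,u,v,n0,q,n1]
t=0: Δ0=01011011101 Δ1=01011111101 Δ2=00011111101 Δ3=00011111110 Δ4=10011110110 Δ5=10011110000 Δ6=00111110000 Δ7=00111110100 Δ8=00011110100 | 8Δ
t=1: Δ0=00011110100 Δ1=00011010100 | 1Δ

no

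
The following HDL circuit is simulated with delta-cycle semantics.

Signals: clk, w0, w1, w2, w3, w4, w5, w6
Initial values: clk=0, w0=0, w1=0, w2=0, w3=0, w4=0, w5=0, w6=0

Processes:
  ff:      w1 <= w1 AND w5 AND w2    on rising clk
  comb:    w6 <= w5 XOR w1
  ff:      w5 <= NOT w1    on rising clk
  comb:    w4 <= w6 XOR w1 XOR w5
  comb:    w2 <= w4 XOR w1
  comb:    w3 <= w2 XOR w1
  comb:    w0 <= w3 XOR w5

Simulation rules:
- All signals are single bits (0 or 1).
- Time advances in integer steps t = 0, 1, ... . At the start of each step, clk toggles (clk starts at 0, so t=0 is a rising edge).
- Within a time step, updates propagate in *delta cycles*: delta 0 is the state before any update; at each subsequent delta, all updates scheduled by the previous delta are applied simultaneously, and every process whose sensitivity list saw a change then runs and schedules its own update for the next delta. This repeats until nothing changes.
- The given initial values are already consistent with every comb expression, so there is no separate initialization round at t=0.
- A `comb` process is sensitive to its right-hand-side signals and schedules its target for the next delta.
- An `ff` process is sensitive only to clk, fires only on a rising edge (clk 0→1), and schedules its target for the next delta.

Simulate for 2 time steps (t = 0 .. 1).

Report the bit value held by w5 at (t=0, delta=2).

1

t0.Δ0 w0=0 w4=0 w3=0 w2=0 w5=0 clk=0 w1=0 w6=0
t0.Δ1 w0=0 w4=0 w3=0 w2=0 w5=0 clk=1 w1=0 w6=0
t0.Δ2 w0=0 w4=0 w3=0 w2=0 w5=1 clk=1 w1=0 w6=0
t0.Δ3 w0=1 w4=1 w3=0 w2=0 w5=1 clk=1 w1=0 w6=1
t0.Δ4 w0=1 w4=0 w3=0 w2=1 w5=1 clk=1 w1=0 w6=1
t0.Δ5 w0=1 w4=0 w3=1 w2=0 w5=1 clk=1 w1=0 w6=1
t0.Δ6 w0=0 w4=0 w3=0 w2=0 w5=1 clk=1 w1=0 w6=1
t0.Δ7 w0=1 w4=0 w3=0 w2=0 w5=1 clk=1 w1=0 w6=1
t1.Δ0 w0=1 w4=0 w3=0 w2=0 w5=1 clk=1 w1=0 w6=1
t1.Δ1 w0=1 w4=0 w3=0 w2=0 w5=1 clk=0 w1=0 w6=1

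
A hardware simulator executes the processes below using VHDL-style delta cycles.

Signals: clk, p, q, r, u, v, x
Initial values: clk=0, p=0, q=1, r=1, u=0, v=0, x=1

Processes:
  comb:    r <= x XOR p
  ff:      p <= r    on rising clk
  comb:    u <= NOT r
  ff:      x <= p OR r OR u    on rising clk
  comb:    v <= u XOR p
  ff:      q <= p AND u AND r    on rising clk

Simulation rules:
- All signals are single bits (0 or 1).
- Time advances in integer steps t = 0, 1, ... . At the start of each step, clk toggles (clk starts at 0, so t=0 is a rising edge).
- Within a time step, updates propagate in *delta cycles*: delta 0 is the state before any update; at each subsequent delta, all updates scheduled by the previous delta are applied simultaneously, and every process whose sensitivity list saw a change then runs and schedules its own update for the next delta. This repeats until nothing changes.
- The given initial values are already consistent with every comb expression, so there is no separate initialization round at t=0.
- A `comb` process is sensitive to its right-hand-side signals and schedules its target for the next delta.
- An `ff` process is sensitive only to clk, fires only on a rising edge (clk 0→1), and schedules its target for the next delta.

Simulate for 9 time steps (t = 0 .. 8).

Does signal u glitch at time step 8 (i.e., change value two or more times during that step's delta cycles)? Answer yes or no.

no

t=0 Δ0: x=1 clk=0 r=1 p=0 u=0 v=0 q=1
  Δ1: clk:0→1
  Δ2: p:0→1, q:1→0
  Δ3: r:1→0, v:0→1
  Δ4: u:0→1
  Δ5: v:1→0
  (5Δ to stable)
t=1 Δ0: x=1 clk=1 r=0 p=1 u=1 v=0 q=0
  Δ1: clk:1→0
  (1Δ to stable)
t=2 Δ0: x=1 clk=0 r=0 p=1 u=1 v=0 q=0
  Δ1: clk:0→1
  Δ2: p:1→0
  Δ3: r:0→1, v:0→1
  Δ4: u:1→0
  Δ5: v:1→0
  (5Δ to stable)
t=3 Δ0: x=1 clk=1 r=1 p=0 u=0 v=0 q=0
  Δ1: clk:1→0
  (1Δ to stable)
t=4 Δ0: x=1 clk=0 r=1 p=0 u=0 v=0 q=0
  Δ1: clk:0→1
  Δ2: p:0→1
  Δ3: r:1→0, v:0→1
  Δ4: u:0→1
  Δ5: v:1→0
  (5Δ to stable)
t=5 Δ0: x=1 clk=1 r=0 p=1 u=1 v=0 q=0
  Δ1: clk:1→0
  (1Δ to stable)
t=6 Δ0: x=1 clk=0 r=0 p=1 u=1 v=0 q=0
  Δ1: clk:0→1
  Δ2: p:1→0
  Δ3: r:0→1, v:0→1
  Δ4: u:1→0
  Δ5: v:1→0
  (5Δ to stable)
t=7 Δ0: x=1 clk=1 r=1 p=0 u=0 v=0 q=0
  Δ1: clk:1→0
  (1Δ to stable)
t=8 Δ0: x=1 clk=0 r=1 p=0 u=0 v=0 q=0
  Δ1: clk:0→1
  Δ2: p:0→1
  Δ3: r:1→0, v:0→1
  Δ4: u:0→1
  Δ5: v:1→0
  (5Δ to stable)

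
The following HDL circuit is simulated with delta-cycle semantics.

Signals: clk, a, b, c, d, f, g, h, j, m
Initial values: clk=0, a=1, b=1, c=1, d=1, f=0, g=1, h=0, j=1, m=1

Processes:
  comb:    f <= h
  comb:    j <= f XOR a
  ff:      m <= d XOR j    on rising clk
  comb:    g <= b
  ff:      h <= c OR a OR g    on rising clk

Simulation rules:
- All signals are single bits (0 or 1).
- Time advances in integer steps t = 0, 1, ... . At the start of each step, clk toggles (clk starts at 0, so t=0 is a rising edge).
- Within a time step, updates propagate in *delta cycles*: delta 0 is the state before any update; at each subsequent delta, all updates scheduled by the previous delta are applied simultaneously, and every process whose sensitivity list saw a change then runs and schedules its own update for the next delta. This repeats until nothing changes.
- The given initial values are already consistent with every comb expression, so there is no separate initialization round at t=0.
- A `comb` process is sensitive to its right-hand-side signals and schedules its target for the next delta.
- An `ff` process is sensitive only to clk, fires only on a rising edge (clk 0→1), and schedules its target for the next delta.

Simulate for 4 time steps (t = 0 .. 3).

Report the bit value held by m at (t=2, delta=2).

[bits: h,a,clk,j,b,c,d,g,f,m]
t=0: Δ0=0101111101 Δ1=0111111101 Δ2=1111111100 Δ3=1111111110 Δ4=1110111110 | 4Δ
t=1: Δ0=1110111110 Δ1=1100111110 | 1Δ
t=2: Δ0=1100111110 Δ1=1110111110 Δ2=1110111111 | 2Δ
t=3: Δ0=1110111111 Δ1=1100111111 | 1Δ

1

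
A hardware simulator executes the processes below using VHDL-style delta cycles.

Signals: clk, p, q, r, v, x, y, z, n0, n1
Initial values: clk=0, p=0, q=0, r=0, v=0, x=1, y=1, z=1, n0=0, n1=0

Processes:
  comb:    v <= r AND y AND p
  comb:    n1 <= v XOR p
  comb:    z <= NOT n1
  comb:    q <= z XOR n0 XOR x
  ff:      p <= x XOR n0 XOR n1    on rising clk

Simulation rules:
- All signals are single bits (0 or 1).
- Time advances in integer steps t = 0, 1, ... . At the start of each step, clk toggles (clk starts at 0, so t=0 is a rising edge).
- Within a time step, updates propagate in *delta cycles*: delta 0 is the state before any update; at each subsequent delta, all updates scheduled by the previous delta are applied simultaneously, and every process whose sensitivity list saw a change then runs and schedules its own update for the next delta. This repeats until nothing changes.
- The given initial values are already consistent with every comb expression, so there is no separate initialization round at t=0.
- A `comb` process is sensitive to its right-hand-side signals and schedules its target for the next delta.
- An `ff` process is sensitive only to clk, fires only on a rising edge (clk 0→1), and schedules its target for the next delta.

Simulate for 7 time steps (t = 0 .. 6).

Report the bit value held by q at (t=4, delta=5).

1

t0.Δ0 n1=0 n0=0 y=1 v=0 q=0 z=1 clk=0 p=0 x=1 r=0
t0.Δ1 n1=0 n0=0 y=1 v=0 q=0 z=1 clk=1 p=0 x=1 r=0
t0.Δ2 n1=0 n0=0 y=1 v=0 q=0 z=1 clk=1 p=1 x=1 r=0
t0.Δ3 n1=1 n0=0 y=1 v=0 q=0 z=1 clk=1 p=1 x=1 r=0
t0.Δ4 n1=1 n0=0 y=1 v=0 q=0 z=0 clk=1 p=1 x=1 r=0
t0.Δ5 n1=1 n0=0 y=1 v=0 q=1 z=0 clk=1 p=1 x=1 r=0
t1.Δ0 n1=1 n0=0 y=1 v=0 q=1 z=0 clk=1 p=1 x=1 r=0
t1.Δ1 n1=1 n0=0 y=1 v=0 q=1 z=0 clk=0 p=1 x=1 r=0
t2.Δ0 n1=1 n0=0 y=1 v=0 q=1 z=0 clk=0 p=1 x=1 r=0
t2.Δ1 n1=1 n0=0 y=1 v=0 q=1 z=0 clk=1 p=1 x=1 r=0
t2.Δ2 n1=1 n0=0 y=1 v=0 q=1 z=0 clk=1 p=0 x=1 r=0
t2.Δ3 n1=0 n0=0 y=1 v=0 q=1 z=0 clk=1 p=0 x=1 r=0
t2.Δ4 n1=0 n0=0 y=1 v=0 q=1 z=1 clk=1 p=0 x=1 r=0
t2.Δ5 n1=0 n0=0 y=1 v=0 q=0 z=1 clk=1 p=0 x=1 r=0
t3.Δ0 n1=0 n0=0 y=1 v=0 q=0 z=1 clk=1 p=0 x=1 r=0
t3.Δ1 n1=0 n0=0 y=1 v=0 q=0 z=1 clk=0 p=0 x=1 r=0
t4.Δ0 n1=0 n0=0 y=1 v=0 q=0 z=1 clk=0 p=0 x=1 r=0
t4.Δ1 n1=0 n0=0 y=1 v=0 q=0 z=1 clk=1 p=0 x=1 r=0
t4.Δ2 n1=0 n0=0 y=1 v=0 q=0 z=1 clk=1 p=1 x=1 r=0
t4.Δ3 n1=1 n0=0 y=1 v=0 q=0 z=1 clk=1 p=1 x=1 r=0
t4.Δ4 n1=1 n0=0 y=1 v=0 q=0 z=0 clk=1 p=1 x=1 r=0
t4.Δ5 n1=1 n0=0 y=1 v=0 q=1 z=0 clk=1 p=1 x=1 r=0
t5.Δ0 n1=1 n0=0 y=1 v=0 q=1 z=0 clk=1 p=1 x=1 r=0
t5.Δ1 n1=1 n0=0 y=1 v=0 q=1 z=0 clk=0 p=1 x=1 r=0
t6.Δ0 n1=1 n0=0 y=1 v=0 q=1 z=0 clk=0 p=1 x=1 r=0
t6.Δ1 n1=1 n0=0 y=1 v=0 q=1 z=0 clk=1 p=1 x=1 r=0
t6.Δ2 n1=1 n0=0 y=1 v=0 q=1 z=0 clk=1 p=0 x=1 r=0
t6.Δ3 n1=0 n0=0 y=1 v=0 q=1 z=0 clk=1 p=0 x=1 r=0
t6.Δ4 n1=0 n0=0 y=1 v=0 q=1 z=1 clk=1 p=0 x=1 r=0
t6.Δ5 n1=0 n0=0 y=1 v=0 q=0 z=1 clk=1 p=0 x=1 r=0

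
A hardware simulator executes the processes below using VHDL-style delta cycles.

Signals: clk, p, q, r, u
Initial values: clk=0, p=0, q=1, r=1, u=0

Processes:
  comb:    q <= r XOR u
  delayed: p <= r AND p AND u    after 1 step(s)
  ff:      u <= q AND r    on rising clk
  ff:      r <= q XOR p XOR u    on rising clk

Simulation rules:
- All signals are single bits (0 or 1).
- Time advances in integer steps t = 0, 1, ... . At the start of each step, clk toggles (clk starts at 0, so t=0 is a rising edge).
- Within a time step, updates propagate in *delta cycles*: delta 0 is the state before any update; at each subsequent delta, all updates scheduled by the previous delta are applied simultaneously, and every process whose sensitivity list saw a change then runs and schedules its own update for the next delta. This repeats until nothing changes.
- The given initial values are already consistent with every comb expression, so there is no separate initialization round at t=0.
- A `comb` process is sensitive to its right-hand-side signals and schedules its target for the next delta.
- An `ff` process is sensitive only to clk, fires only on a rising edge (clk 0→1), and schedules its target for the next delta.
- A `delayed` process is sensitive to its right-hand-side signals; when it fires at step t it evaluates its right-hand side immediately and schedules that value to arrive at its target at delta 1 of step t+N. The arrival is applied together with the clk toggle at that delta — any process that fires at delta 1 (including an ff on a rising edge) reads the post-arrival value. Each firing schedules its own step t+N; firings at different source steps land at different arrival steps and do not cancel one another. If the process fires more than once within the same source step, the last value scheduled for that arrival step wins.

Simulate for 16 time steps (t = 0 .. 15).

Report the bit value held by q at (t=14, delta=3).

[bits: r,clk,q,u,p]
t=0: Δ0=10100 Δ1=11100 Δ2=11110 Δ3=11010 | 3Δ
t=1: Δ0=11010 Δ1=10010 | 1Δ
t=2: Δ0=10010 Δ1=11010 Δ2=11000 Δ3=11100 | 3Δ
t=3: Δ0=11100 Δ1=10100 | 1Δ
t=4: Δ0=10100 Δ1=11100 Δ2=11110 Δ3=11010 | 3Δ
t=5: Δ0=11010 Δ1=10010 | 1Δ
t=6: Δ0=10010 Δ1=11010 Δ2=11000 Δ3=11100 | 3Δ
t=7: Δ0=11100 Δ1=10100 | 1Δ
t=8: Δ0=10100 Δ1=11100 Δ2=11110 Δ3=11010 | 3Δ
t=9: Δ0=11010 Δ1=10010 | 1Δ
t=10: Δ0=10010 Δ1=11010 Δ2=11000 Δ3=11100 | 3Δ
t=11: Δ0=11100 Δ1=10100 | 1Δ
t=12: Δ0=10100 Δ1=11100 Δ2=11110 Δ3=11010 | 3Δ
t=13: Δ0=11010 Δ1=10010 | 1Δ
t=14: Δ0=10010 Δ1=11010 Δ2=11000 Δ3=11100 | 3Δ
t=15: Δ0=11100 Δ1=10100 | 1Δ

1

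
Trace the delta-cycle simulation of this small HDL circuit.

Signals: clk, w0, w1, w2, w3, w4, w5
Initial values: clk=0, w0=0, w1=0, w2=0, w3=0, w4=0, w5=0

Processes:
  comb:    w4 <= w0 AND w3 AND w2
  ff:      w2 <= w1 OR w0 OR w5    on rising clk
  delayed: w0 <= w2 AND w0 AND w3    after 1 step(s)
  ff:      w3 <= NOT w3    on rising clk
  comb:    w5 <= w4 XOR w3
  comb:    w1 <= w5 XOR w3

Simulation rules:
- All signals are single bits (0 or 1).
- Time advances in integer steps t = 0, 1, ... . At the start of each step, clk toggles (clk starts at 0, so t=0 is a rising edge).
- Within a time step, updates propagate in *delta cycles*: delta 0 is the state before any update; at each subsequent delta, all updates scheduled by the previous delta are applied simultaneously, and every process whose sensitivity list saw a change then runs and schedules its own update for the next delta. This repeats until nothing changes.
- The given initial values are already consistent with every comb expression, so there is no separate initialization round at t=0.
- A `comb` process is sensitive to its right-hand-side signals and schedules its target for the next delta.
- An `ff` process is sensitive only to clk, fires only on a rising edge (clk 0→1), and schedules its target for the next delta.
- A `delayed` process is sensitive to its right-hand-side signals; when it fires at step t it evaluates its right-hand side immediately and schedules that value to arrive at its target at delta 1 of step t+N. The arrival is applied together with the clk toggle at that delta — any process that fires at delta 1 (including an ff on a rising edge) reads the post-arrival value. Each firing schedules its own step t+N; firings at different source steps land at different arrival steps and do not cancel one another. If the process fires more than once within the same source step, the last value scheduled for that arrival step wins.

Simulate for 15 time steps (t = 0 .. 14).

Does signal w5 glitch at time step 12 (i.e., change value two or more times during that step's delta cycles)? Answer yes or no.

t=0 Δ0: w2=0 w3=0 clk=0 w0=0 w5=0 w4=0 w1=0
  Δ1: clk:0→1
  Δ2: w3:0→1
  Δ3: w5:0→1, w1:0→1
  Δ4: w1:1→0
  (4Δ to stable)
t=1 Δ0: w2=0 w3=1 clk=1 w0=0 w5=1 w4=0 w1=0
  Δ1: clk:1→0
  (1Δ to stable)
t=2 Δ0: w2=0 w3=1 clk=0 w0=0 w5=1 w4=0 w1=0
  Δ1: clk:0→1
  Δ2: w2:0→1, w3:1→0
  Δ3: w5:1→0, w1:0→1
  Δ4: w1:1→0
  (4Δ to stable)
t=3 Δ0: w2=1 w3=0 clk=1 w0=0 w5=0 w4=0 w1=0
  Δ1: clk:1→0
  (1Δ to stable)
t=4 Δ0: w2=1 w3=0 clk=0 w0=0 w5=0 w4=0 w1=0
  Δ1: clk:0→1
  Δ2: w2:1→0, w3:0→1
  Δ3: w5:0→1, w1:0→1
  Δ4: w1:1→0
  (4Δ to stable)
t=5 Δ0: w2=0 w3=1 clk=1 w0=0 w5=1 w4=0 w1=0
  Δ1: clk:1→0
  (1Δ to stable)
t=6 Δ0: w2=0 w3=1 clk=0 w0=0 w5=1 w4=0 w1=0
  Δ1: clk:0→1
  Δ2: w2:0→1, w3:1→0
  Δ3: w5:1→0, w1:0→1
  Δ4: w1:1→0
  (4Δ to stable)
t=7 Δ0: w2=1 w3=0 clk=1 w0=0 w5=0 w4=0 w1=0
  Δ1: clk:1→0
  (1Δ to stable)
t=8 Δ0: w2=1 w3=0 clk=0 w0=0 w5=0 w4=0 w1=0
  Δ1: clk:0→1
  Δ2: w2:1→0, w3:0→1
  Δ3: w5:0→1, w1:0→1
  Δ4: w1:1→0
  (4Δ to stable)
t=9 Δ0: w2=0 w3=1 clk=1 w0=0 w5=1 w4=0 w1=0
  Δ1: clk:1→0
  (1Δ to stable)
t=10 Δ0: w2=0 w3=1 clk=0 w0=0 w5=1 w4=0 w1=0
  Δ1: clk:0→1
  Δ2: w2:0→1, w3:1→0
  Δ3: w5:1→0, w1:0→1
  Δ4: w1:1→0
  (4Δ to stable)
t=11 Δ0: w2=1 w3=0 clk=1 w0=0 w5=0 w4=0 w1=0
  Δ1: clk:1→0
  (1Δ to stable)
t=12 Δ0: w2=1 w3=0 clk=0 w0=0 w5=0 w4=0 w1=0
  Δ1: clk:0→1
  Δ2: w2:1→0, w3:0→1
  Δ3: w5:0→1, w1:0→1
  Δ4: w1:1→0
  (4Δ to stable)
t=13 Δ0: w2=0 w3=1 clk=1 w0=0 w5=1 w4=0 w1=0
  Δ1: clk:1→0
  (1Δ to stable)
t=14 Δ0: w2=0 w3=1 clk=0 w0=0 w5=1 w4=0 w1=0
  Δ1: clk:0→1
  Δ2: w2:0→1, w3:1→0
  Δ3: w5:1→0, w1:0→1
  Δ4: w1:1→0
  (4Δ to stable)

no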